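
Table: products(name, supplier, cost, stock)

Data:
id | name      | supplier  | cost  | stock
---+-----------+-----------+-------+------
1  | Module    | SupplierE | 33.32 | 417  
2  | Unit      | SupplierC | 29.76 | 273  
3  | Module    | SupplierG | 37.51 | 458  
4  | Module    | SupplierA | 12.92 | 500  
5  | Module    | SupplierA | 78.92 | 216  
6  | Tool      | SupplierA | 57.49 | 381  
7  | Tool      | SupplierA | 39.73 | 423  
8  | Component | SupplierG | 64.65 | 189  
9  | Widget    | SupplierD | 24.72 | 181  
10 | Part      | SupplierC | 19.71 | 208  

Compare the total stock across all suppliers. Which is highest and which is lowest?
SELECT supplier, SUM(stock)
FROM products
GROUP BY supplier
ORDER BY SUM(stock)

All groups:
  SupplierD: 181
  SupplierE: 417
  SupplierC: 481
  SupplierG: 647
  SupplierA: 1520

Highest: SupplierA (1520)
Lowest: SupplierD (181)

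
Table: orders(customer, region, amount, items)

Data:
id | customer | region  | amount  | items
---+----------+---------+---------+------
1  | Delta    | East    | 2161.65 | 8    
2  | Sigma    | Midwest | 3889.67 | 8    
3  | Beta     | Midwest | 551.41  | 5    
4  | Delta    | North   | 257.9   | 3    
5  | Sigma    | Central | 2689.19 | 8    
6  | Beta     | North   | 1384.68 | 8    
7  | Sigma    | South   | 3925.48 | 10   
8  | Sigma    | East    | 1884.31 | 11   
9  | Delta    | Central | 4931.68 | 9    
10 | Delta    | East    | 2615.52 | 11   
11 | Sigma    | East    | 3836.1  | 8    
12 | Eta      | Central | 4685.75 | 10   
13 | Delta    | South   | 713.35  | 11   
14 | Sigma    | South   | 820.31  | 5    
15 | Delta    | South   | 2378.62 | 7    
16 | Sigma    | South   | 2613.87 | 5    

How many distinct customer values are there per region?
SELECT region, COUNT(DISTINCT customer)
FROM orders
GROUP BY region

Result:
  Central: 3 distinct
  East: 2 distinct
  Midwest: 2 distinct
  North: 2 distinct
  South: 2 distinct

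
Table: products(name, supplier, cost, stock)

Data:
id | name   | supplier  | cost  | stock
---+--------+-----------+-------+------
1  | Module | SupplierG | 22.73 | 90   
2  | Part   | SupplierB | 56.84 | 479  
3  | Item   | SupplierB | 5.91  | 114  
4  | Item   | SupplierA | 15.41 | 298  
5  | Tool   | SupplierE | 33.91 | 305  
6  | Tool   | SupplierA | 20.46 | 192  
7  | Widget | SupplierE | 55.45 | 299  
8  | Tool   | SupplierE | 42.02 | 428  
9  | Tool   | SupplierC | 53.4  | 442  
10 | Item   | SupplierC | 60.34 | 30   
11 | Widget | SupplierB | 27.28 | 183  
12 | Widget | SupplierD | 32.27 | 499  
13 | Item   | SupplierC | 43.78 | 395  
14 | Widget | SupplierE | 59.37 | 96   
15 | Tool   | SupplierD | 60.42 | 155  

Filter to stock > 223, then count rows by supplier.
SELECT supplier, COUNT(*)
FROM products
WHERE stock > 223
GROUP BY supplier

Note: WHERE filters rows before grouping.

Result:
  SupplierA: 1
  SupplierB: 1
  SupplierC: 2
  SupplierD: 1
  SupplierE: 3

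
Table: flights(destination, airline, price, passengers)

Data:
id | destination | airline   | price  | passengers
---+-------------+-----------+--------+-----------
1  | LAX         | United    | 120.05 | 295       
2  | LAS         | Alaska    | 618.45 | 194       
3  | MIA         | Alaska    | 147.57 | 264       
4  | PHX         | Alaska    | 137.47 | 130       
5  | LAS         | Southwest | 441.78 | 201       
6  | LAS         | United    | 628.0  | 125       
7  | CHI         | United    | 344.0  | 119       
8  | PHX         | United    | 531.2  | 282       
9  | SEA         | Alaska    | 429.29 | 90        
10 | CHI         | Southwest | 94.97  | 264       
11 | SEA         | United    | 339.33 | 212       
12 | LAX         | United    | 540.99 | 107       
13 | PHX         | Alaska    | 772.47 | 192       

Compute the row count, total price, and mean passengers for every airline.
SELECT airline,
       COUNT(*) as cnt,
       SUM(price) as total_price,
       AVG(passengers) as avg_passengers
FROM flights
GROUP BY airline

Result:
  Alaska: 5 records, 2105.25 total price, 174.00 avg passengers
  Southwest: 2 records, 536.75 total price, 232.50 avg passengers
  United: 6 records, 2503.57 total price, 190.00 avg passengers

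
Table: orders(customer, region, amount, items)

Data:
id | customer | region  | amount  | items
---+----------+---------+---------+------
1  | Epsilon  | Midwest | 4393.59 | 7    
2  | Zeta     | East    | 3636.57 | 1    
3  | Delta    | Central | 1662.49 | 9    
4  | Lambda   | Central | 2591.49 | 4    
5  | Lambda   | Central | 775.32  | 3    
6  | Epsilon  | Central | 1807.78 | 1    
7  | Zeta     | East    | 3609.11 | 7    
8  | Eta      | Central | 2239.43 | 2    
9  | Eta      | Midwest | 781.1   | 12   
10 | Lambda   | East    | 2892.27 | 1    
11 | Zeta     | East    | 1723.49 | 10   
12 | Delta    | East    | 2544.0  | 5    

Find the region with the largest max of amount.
SELECT region, MAX(amount) as val
FROM orders
GROUP BY region
ORDER BY val DESC
LIMIT 1

Result: Midwest with max(amount) = 4393.59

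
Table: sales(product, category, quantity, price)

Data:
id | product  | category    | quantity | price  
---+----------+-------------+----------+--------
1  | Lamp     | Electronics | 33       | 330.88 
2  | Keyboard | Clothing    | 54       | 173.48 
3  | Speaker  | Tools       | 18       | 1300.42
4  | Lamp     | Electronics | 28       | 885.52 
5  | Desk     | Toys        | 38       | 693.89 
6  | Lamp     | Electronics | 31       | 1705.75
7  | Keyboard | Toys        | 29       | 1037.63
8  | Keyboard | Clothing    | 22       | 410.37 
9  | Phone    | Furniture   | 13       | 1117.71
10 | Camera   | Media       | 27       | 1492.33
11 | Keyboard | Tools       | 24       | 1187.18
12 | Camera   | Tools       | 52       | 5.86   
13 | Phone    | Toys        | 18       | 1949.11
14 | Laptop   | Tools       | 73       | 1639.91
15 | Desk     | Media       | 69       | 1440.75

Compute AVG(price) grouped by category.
SELECT category, AVG(price) as result
FROM sales
GROUP BY category

Result:
  Clothing: 291.93
  Electronics: 974.05
  Furniture: 1117.71
  Media: 1466.54
  Tools: 1033.34
  Toys: 1226.88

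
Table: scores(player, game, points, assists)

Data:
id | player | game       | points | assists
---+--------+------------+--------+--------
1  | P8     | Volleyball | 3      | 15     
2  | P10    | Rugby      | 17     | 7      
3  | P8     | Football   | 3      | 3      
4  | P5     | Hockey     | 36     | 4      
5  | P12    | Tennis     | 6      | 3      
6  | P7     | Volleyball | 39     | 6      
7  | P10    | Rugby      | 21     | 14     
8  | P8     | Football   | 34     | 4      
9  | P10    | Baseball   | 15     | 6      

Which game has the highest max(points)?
SELECT game, MAX(points) as val
FROM scores
GROUP BY game
ORDER BY val DESC
LIMIT 1

Result: Volleyball with max(points) = 39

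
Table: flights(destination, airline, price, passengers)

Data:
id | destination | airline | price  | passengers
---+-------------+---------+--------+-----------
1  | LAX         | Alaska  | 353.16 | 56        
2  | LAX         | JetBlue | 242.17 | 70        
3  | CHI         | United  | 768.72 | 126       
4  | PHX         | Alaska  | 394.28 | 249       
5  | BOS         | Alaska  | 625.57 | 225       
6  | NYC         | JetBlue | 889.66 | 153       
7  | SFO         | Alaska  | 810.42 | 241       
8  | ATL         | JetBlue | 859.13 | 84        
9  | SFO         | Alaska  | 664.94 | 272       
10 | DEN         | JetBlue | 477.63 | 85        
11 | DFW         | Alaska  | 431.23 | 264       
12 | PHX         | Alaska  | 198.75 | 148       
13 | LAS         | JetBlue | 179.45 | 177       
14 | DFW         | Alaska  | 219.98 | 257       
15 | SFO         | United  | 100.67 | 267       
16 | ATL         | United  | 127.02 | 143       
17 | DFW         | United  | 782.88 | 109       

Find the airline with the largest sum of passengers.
SELECT airline, SUM(passengers) as val
FROM flights
GROUP BY airline
ORDER BY val DESC
LIMIT 1

Result: Alaska with sum(passengers) = 1712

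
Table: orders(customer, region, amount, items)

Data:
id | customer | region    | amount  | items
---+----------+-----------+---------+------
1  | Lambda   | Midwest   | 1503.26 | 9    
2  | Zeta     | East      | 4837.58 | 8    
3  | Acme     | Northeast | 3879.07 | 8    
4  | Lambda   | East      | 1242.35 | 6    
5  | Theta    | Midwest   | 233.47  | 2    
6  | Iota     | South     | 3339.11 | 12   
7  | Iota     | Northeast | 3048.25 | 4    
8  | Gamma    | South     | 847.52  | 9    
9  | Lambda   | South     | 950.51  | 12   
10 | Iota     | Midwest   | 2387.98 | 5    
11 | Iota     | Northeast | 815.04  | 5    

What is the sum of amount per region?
SELECT region, SUM(amount) as result
FROM orders
GROUP BY region

Result:
  East: 6079.93
  Midwest: 4124.71
  Northeast: 7742.36
  South: 5137.14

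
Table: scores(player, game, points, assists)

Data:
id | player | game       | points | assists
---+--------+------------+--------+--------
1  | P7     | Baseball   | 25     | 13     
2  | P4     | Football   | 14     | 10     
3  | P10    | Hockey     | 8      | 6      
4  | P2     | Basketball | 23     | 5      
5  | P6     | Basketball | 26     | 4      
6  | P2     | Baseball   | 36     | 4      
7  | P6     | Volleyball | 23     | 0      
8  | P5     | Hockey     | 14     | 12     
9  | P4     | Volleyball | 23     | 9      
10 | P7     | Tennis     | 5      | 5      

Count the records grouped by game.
SELECT game, COUNT(*) as count
FROM scores
GROUP BY game

Result:
  Baseball: 2
  Basketball: 2
  Football: 1
  Hockey: 2
  Tennis: 1
  Volleyball: 2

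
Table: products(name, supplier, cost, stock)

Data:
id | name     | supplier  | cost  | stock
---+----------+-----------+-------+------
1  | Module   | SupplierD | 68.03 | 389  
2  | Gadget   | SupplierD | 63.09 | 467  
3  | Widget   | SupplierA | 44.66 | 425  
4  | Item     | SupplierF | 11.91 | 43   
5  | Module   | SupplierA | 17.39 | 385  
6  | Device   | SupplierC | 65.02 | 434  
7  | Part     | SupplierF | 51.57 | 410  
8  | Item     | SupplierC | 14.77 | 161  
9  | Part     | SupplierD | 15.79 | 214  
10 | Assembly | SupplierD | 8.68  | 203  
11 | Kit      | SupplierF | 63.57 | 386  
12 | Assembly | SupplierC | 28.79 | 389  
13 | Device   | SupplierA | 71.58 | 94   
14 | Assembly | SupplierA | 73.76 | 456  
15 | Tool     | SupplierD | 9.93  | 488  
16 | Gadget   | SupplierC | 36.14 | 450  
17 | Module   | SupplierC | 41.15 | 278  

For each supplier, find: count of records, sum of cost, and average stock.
SELECT supplier,
       COUNT(*) as cnt,
       SUM(cost) as total_cost,
       AVG(stock) as avg_stock
FROM products
GROUP BY supplier

Result:
  SupplierA: 4 records, 207.39 total cost, 340.00 avg stock
  SupplierC: 5 records, 185.87 total cost, 342.40 avg stock
  SupplierD: 5 records, 165.52 total cost, 352.20 avg stock
  SupplierF: 3 records, 127.05 total cost, 279.67 avg stock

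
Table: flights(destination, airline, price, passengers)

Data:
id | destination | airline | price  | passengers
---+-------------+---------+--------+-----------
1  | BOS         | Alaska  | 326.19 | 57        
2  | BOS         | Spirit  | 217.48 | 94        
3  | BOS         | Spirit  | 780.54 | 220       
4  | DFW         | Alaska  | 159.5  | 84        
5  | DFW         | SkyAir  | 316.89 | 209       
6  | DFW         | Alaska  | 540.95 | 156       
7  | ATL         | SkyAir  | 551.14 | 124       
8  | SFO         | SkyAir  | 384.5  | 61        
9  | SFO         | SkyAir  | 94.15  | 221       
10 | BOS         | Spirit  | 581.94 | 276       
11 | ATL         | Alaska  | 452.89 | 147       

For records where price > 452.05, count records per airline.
SELECT airline, COUNT(*)
FROM flights
WHERE price > 452.05
GROUP BY airline

Note: WHERE filters rows before grouping.

Result:
  Alaska: 2
  SkyAir: 1
  Spirit: 2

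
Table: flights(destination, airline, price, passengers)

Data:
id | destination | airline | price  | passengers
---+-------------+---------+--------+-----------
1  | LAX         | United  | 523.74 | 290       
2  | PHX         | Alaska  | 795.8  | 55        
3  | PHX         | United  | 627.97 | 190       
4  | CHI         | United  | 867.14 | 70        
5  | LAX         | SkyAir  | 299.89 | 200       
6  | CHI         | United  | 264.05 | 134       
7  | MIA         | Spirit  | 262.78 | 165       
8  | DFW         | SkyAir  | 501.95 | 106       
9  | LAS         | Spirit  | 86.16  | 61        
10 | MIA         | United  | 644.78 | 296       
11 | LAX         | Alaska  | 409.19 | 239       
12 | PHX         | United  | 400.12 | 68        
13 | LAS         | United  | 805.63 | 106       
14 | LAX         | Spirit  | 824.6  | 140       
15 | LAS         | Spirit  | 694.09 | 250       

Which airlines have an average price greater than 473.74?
SELECT airline, AVG(price)
FROM flights
GROUP BY airline
HAVING AVG(price) > 473.74

Result:
  Alaska: avg=602.50
  United: avg=590.49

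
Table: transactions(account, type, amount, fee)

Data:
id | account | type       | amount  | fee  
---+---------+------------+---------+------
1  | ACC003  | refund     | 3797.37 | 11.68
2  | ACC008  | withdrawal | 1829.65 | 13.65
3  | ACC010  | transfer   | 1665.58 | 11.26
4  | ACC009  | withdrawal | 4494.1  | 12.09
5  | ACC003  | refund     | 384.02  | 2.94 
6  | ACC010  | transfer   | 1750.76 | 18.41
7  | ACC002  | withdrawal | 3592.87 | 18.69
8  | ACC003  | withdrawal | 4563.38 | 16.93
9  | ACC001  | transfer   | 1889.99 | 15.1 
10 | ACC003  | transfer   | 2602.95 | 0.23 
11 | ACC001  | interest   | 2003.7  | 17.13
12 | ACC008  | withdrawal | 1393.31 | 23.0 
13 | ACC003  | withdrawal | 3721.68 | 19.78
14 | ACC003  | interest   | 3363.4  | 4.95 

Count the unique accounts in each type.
SELECT type, COUNT(DISTINCT account)
FROM transactions
GROUP BY type

Result:
  interest: 2 distinct
  refund: 1 distinct
  transfer: 3 distinct
  withdrawal: 4 distinct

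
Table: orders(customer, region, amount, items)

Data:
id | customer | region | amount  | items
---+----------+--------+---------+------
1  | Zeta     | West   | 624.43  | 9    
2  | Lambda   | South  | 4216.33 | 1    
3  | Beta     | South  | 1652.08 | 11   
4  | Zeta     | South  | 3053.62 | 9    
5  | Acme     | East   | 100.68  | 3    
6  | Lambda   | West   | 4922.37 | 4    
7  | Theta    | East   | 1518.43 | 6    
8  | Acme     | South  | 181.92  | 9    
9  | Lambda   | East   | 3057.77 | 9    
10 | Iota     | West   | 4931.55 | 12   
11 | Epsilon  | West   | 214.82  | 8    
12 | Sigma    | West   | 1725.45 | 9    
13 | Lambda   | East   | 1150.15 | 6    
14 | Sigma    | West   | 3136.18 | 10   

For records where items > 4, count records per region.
SELECT region, COUNT(*)
FROM orders
WHERE items > 4
GROUP BY region

Note: WHERE filters rows before grouping.

Result:
  East: 3
  South: 3
  West: 5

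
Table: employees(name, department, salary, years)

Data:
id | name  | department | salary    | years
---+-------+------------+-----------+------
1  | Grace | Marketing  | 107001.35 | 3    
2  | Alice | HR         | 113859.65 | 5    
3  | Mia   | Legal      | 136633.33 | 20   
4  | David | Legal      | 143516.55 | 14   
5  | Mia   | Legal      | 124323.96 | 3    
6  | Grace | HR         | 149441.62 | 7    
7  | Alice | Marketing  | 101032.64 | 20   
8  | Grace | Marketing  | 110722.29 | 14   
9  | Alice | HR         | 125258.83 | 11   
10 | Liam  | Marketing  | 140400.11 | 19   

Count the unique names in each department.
SELECT department, COUNT(DISTINCT name)
FROM employees
GROUP BY department

Result:
  HR: 2 distinct
  Legal: 2 distinct
  Marketing: 3 distinct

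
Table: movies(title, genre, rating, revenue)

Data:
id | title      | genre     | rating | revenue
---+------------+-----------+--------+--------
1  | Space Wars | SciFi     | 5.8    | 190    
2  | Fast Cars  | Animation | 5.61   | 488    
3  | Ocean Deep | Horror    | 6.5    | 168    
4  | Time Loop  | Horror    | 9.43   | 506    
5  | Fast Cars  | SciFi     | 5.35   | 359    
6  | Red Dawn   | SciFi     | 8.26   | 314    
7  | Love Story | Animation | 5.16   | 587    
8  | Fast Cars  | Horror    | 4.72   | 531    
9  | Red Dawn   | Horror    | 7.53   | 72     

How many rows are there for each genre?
SELECT genre, COUNT(*) as count
FROM movies
GROUP BY genre

Result:
  Animation: 2
  Horror: 4
  SciFi: 3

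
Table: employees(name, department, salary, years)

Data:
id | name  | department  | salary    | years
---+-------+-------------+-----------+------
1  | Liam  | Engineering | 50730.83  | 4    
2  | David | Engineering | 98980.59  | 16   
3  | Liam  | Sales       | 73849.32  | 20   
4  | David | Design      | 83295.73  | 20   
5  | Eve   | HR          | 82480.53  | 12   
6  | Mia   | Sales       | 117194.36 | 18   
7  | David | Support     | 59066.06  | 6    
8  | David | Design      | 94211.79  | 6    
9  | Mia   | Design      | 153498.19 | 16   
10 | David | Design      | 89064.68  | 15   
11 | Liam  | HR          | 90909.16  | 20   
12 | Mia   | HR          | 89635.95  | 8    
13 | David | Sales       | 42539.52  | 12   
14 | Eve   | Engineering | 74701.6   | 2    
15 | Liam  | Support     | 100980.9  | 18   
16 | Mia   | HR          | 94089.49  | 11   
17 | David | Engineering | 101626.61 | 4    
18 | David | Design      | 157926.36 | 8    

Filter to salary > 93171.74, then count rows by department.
SELECT department, COUNT(*)
FROM employees
WHERE salary > 93171.74
GROUP BY department

Note: WHERE filters rows before grouping.

Result:
  Design: 3
  Engineering: 2
  HR: 1
  Sales: 1
  Support: 1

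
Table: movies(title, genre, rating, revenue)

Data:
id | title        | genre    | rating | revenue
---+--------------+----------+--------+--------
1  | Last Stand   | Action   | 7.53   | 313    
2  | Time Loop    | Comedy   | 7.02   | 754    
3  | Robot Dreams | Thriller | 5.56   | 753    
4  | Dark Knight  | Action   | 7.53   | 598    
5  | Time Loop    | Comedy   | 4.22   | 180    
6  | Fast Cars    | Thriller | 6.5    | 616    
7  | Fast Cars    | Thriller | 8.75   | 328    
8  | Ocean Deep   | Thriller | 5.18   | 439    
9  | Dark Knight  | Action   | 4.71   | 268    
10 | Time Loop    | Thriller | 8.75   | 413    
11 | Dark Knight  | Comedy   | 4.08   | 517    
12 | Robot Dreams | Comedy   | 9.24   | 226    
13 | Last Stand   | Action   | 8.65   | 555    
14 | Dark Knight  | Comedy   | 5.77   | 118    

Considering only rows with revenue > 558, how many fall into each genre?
SELECT genre, COUNT(*)
FROM movies
WHERE revenue > 558
GROUP BY genre

Note: WHERE filters rows before grouping.

Result:
  Action: 1
  Comedy: 1
  Thriller: 2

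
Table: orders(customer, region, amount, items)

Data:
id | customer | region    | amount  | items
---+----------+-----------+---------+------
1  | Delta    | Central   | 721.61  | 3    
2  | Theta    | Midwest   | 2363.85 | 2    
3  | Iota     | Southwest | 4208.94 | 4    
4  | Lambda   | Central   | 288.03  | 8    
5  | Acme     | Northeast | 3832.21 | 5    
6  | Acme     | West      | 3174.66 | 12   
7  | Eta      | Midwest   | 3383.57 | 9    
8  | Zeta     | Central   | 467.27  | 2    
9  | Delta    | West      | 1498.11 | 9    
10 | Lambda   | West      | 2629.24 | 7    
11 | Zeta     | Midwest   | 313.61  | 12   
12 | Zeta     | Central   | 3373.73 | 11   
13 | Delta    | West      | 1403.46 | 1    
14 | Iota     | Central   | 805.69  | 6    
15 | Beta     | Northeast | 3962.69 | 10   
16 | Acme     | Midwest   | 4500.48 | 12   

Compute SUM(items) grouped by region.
SELECT region, SUM(items) as result
FROM orders
GROUP BY region

Result:
  Central: 30
  Midwest: 35
  Northeast: 15
  Southwest: 4
  West: 29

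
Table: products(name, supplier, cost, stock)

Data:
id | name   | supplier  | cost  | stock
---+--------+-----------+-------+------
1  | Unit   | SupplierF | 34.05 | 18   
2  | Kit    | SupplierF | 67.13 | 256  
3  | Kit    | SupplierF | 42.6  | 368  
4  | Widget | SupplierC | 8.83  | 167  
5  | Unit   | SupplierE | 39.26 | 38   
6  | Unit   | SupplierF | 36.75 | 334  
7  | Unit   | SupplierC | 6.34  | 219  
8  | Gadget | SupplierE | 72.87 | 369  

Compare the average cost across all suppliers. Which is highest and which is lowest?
SELECT supplier, AVG(cost)
FROM products
GROUP BY supplier
ORDER BY AVG(cost)

All groups:
  SupplierC: 7.59
  SupplierF: 45.13
  SupplierE: 56.07

Highest: SupplierE (56.07)
Lowest: SupplierC (7.59)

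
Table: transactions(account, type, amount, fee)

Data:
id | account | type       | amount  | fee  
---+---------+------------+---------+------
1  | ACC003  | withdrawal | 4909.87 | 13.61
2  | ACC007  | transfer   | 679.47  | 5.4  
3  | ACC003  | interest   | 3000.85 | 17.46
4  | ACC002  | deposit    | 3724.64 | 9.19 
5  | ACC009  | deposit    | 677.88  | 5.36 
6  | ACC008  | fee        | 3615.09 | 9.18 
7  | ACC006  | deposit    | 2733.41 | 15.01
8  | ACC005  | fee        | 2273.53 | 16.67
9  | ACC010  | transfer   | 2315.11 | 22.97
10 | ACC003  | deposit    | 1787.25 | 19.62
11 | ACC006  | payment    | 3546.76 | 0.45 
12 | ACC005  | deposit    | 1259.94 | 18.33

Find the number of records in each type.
SELECT type, COUNT(*) as count
FROM transactions
GROUP BY type

Result:
  deposit: 5
  fee: 2
  interest: 1
  payment: 1
  transfer: 2
  withdrawal: 1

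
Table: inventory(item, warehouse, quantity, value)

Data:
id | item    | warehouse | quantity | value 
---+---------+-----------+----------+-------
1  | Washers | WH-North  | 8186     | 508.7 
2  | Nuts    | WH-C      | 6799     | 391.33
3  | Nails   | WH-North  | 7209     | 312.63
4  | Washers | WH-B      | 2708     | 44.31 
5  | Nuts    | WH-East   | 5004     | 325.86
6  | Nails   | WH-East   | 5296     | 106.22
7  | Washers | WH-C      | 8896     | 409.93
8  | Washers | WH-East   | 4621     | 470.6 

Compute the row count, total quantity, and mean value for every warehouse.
SELECT warehouse,
       COUNT(*) as cnt,
       SUM(quantity) as total_quantity,
       AVG(value) as avg_value
FROM inventory
GROUP BY warehouse

Result:
  WH-B: 1 records, 2708 total quantity, 44.31 avg value
  WH-C: 2 records, 15695 total quantity, 400.63 avg value
  WH-East: 3 records, 14921 total quantity, 300.89 avg value
  WH-North: 2 records, 15395 total quantity, 410.67 avg value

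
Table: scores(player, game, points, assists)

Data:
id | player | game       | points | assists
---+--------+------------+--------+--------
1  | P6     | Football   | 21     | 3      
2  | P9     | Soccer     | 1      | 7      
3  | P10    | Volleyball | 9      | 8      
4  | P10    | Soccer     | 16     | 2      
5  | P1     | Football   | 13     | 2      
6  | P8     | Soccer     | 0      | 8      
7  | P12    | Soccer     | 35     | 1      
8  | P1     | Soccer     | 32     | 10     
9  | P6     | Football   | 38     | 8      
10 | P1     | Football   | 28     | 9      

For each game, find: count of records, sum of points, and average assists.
SELECT game,
       COUNT(*) as cnt,
       SUM(points) as total_points,
       AVG(assists) as avg_assists
FROM scores
GROUP BY game

Result:
  Football: 4 records, 100 total points, 5.50 avg assists
  Soccer: 5 records, 84 total points, 5.60 avg assists
  Volleyball: 1 records, 9 total points, 8.00 avg assists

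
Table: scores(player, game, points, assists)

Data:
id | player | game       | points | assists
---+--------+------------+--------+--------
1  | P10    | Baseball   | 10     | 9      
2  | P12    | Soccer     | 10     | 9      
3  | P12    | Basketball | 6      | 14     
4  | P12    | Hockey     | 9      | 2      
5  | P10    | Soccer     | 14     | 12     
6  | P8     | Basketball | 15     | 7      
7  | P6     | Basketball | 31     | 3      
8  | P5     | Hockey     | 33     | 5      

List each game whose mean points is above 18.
SELECT game, AVG(points)
FROM scores
GROUP BY game
HAVING AVG(points) > 18

Result:
  Hockey: avg=21.00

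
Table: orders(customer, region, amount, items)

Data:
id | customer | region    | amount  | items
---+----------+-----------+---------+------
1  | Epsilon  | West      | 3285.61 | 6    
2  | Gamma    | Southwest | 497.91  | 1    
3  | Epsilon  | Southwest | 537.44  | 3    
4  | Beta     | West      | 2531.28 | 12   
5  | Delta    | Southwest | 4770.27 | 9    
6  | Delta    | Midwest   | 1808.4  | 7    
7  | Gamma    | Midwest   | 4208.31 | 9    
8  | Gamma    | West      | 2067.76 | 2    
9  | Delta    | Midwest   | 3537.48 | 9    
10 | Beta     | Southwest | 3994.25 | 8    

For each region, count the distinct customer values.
SELECT region, COUNT(DISTINCT customer)
FROM orders
GROUP BY region

Result:
  Midwest: 2 distinct
  Southwest: 4 distinct
  West: 3 distinct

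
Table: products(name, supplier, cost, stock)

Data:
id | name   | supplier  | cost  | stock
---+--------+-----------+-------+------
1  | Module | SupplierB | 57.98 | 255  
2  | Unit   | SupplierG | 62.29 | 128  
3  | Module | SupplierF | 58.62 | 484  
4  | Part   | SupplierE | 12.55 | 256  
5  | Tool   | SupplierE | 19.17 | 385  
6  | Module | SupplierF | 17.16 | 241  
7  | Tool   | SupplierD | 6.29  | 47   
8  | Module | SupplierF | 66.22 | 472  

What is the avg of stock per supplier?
SELECT supplier, AVG(stock) as result
FROM products
GROUP BY supplier

Result:
  SupplierB: 255.00
  SupplierD: 47.00
  SupplierE: 320.50
  SupplierF: 399.00
  SupplierG: 128.00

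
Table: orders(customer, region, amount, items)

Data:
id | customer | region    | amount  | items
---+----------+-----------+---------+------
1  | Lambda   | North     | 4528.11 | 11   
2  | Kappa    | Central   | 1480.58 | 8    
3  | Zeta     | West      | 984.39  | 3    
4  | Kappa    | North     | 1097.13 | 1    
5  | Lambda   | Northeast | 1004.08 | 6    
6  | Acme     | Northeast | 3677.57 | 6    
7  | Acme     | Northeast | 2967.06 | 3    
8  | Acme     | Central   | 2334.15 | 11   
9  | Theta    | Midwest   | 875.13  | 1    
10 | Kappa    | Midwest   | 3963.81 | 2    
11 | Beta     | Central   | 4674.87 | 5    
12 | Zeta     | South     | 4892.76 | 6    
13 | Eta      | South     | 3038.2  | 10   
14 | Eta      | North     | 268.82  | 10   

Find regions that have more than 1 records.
SELECT region, COUNT(*) as cnt
FROM orders
GROUP BY region
HAVING COUNT(*) > 1

Result:
  Central: 3
  Midwest: 2
  North: 3
  Northeast: 3
  South: 2

Note: HAVING filters groups after aggregation, WHERE filters rows before.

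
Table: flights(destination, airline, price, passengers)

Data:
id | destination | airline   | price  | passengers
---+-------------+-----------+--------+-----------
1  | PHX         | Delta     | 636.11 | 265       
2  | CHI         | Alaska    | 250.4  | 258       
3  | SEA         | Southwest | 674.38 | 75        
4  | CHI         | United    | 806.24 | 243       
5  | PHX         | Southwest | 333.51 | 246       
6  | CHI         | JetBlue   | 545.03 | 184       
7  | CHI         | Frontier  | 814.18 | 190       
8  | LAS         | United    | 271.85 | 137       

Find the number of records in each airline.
SELECT airline, COUNT(*) as count
FROM flights
GROUP BY airline

Result:
  Alaska: 1
  Delta: 1
  Frontier: 1
  JetBlue: 1
  Southwest: 2
  United: 2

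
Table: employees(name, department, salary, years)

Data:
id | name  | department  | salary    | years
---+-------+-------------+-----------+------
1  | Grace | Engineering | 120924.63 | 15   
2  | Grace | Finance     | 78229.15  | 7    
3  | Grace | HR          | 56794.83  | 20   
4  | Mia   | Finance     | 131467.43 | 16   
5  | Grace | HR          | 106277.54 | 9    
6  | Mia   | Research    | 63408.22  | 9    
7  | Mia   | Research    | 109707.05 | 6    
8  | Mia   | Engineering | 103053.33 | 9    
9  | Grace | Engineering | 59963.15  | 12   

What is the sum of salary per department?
SELECT department, SUM(salary) as result
FROM employees
GROUP BY department

Result:
  Engineering: 283941.11
  Finance: 209696.58
  HR: 163072.37
  Research: 173115.27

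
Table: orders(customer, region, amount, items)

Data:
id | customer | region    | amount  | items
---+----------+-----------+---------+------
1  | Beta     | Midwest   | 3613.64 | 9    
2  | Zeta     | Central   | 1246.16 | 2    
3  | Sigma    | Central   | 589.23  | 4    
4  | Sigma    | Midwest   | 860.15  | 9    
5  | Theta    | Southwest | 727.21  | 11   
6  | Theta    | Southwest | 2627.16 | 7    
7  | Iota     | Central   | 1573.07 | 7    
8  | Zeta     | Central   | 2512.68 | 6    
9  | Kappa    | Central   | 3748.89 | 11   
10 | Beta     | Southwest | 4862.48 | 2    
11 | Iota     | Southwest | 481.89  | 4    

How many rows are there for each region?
SELECT region, COUNT(*) as count
FROM orders
GROUP BY region

Result:
  Central: 5
  Midwest: 2
  Southwest: 4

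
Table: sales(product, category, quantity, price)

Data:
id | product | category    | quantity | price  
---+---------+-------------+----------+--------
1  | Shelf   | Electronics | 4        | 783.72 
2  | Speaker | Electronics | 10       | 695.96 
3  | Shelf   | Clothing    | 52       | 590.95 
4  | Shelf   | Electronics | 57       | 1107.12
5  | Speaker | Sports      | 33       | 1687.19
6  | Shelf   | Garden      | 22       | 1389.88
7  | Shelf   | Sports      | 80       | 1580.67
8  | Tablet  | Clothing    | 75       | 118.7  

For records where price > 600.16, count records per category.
SELECT category, COUNT(*)
FROM sales
WHERE price > 600.16
GROUP BY category

Note: WHERE filters rows before grouping.

Result:
  Electronics: 3
  Garden: 1
  Sports: 2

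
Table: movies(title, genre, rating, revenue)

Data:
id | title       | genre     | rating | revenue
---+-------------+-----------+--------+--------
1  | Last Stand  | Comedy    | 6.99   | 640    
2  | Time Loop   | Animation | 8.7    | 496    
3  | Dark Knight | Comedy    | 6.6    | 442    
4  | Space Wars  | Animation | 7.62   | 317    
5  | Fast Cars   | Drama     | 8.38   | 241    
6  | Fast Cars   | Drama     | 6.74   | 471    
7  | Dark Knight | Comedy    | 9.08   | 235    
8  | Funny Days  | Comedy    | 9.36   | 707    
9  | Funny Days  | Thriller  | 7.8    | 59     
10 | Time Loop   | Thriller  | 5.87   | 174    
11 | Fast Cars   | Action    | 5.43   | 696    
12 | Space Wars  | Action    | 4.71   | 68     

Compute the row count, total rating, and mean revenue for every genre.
SELECT genre,
       COUNT(*) as cnt,
       SUM(rating) as total_rating,
       AVG(revenue) as avg_revenue
FROM movies
GROUP BY genre

Result:
  Action: 2 records, 10.14 total rating, 382.00 avg revenue
  Animation: 2 records, 16.32 total rating, 406.50 avg revenue
  Comedy: 4 records, 32.03 total rating, 506.00 avg revenue
  Drama: 2 records, 15.12 total rating, 356.00 avg revenue
  Thriller: 2 records, 13.67 total rating, 116.50 avg revenue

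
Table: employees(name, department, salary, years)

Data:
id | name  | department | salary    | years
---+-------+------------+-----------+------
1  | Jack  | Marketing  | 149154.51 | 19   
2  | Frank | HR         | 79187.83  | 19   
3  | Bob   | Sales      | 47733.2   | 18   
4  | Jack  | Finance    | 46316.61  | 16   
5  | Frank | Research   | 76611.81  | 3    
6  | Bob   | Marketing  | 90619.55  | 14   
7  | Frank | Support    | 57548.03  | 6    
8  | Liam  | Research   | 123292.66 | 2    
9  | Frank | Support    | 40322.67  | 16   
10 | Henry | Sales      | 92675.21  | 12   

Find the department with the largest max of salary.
SELECT department, MAX(salary) as val
FROM employees
GROUP BY department
ORDER BY val DESC
LIMIT 1

Result: Marketing with max(salary) = 149154.51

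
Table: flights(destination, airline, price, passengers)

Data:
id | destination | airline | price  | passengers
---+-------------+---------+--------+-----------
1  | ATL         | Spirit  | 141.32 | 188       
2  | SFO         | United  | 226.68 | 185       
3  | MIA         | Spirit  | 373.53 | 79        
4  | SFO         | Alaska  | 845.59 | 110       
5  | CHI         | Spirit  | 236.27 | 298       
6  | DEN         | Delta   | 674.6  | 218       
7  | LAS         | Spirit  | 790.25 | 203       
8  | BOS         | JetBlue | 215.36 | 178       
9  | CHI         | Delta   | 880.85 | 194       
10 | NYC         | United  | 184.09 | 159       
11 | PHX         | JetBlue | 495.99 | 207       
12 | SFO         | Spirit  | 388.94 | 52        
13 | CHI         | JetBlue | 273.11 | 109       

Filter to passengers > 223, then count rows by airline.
SELECT airline, COUNT(*)
FROM flights
WHERE passengers > 223
GROUP BY airline

Note: WHERE filters rows before grouping.

Result:
  Spirit: 1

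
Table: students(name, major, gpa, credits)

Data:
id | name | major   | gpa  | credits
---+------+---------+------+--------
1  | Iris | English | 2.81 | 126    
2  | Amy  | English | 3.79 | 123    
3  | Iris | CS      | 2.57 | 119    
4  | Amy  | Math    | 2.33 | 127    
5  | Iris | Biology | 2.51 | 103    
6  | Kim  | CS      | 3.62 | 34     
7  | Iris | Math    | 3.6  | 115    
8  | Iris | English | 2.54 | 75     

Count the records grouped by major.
SELECT major, COUNT(*) as count
FROM students
GROUP BY major

Result:
  Biology: 1
  CS: 2
  English: 3
  Math: 2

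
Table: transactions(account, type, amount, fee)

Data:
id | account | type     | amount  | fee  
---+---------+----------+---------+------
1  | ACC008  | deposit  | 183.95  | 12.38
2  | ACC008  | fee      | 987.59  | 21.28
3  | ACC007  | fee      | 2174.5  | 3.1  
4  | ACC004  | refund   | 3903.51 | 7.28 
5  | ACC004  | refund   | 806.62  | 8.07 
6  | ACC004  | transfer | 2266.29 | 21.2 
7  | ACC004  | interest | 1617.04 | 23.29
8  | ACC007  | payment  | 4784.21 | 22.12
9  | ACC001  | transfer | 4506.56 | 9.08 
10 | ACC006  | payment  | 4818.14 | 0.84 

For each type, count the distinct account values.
SELECT type, COUNT(DISTINCT account)
FROM transactions
GROUP BY type

Result:
  deposit: 1 distinct
  fee: 2 distinct
  interest: 1 distinct
  payment: 2 distinct
  refund: 1 distinct
  transfer: 2 distinct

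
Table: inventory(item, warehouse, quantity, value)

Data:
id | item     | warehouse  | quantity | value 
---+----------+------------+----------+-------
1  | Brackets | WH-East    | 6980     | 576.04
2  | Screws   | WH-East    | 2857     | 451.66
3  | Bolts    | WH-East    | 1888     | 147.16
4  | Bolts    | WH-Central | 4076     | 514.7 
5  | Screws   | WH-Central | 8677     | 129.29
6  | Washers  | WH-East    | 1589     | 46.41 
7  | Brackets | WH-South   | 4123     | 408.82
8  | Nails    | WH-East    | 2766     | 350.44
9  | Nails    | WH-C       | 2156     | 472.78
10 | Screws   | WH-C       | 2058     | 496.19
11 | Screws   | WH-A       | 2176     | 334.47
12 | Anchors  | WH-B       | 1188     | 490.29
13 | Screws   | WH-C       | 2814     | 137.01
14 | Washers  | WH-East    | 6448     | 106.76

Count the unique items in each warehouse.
SELECT warehouse, COUNT(DISTINCT item)
FROM inventory
GROUP BY warehouse

Result:
  WH-A: 1 distinct
  WH-B: 1 distinct
  WH-C: 2 distinct
  WH-Central: 2 distinct
  WH-East: 5 distinct
  WH-South: 1 distinct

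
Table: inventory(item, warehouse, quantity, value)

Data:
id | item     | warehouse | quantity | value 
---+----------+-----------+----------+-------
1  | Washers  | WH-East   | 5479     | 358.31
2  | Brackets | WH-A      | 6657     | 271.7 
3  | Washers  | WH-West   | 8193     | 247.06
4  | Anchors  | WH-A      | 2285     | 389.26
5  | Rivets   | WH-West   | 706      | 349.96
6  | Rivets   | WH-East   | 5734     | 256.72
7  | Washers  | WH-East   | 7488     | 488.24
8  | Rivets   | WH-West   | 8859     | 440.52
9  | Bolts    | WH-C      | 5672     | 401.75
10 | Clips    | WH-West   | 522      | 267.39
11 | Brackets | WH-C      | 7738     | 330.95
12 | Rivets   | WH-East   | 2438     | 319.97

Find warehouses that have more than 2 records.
SELECT warehouse, COUNT(*) as cnt
FROM inventory
GROUP BY warehouse
HAVING COUNT(*) > 2

Result:
  WH-East: 4
  WH-West: 4

Note: HAVING filters groups after aggregation, WHERE filters rows before.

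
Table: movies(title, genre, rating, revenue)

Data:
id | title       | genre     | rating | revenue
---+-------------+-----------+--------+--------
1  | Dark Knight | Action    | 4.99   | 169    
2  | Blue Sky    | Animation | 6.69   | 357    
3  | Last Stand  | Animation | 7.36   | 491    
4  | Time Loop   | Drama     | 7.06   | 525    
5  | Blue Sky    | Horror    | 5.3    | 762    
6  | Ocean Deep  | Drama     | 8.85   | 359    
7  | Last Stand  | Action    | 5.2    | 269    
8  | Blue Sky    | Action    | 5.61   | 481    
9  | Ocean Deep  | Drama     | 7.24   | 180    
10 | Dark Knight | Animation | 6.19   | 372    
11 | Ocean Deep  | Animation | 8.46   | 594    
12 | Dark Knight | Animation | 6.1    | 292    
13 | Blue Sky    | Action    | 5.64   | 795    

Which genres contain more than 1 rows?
SELECT genre, COUNT(*) as cnt
FROM movies
GROUP BY genre
HAVING COUNT(*) > 1

Result:
  Action: 4
  Animation: 5
  Drama: 3

Note: HAVING filters groups after aggregation, WHERE filters rows before.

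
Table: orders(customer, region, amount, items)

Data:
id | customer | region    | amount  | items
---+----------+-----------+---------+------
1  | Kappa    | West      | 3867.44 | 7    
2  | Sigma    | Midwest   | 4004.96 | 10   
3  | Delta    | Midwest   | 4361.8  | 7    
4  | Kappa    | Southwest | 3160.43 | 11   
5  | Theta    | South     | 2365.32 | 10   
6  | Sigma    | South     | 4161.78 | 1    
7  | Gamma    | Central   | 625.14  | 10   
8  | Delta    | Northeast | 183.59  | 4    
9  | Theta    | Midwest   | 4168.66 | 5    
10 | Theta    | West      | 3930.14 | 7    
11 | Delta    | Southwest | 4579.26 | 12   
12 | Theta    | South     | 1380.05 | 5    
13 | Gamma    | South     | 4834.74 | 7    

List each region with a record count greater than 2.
SELECT region, COUNT(*) as cnt
FROM orders
GROUP BY region
HAVING COUNT(*) > 2

Result:
  Midwest: 3
  South: 4

Note: HAVING filters groups after aggregation, WHERE filters rows before.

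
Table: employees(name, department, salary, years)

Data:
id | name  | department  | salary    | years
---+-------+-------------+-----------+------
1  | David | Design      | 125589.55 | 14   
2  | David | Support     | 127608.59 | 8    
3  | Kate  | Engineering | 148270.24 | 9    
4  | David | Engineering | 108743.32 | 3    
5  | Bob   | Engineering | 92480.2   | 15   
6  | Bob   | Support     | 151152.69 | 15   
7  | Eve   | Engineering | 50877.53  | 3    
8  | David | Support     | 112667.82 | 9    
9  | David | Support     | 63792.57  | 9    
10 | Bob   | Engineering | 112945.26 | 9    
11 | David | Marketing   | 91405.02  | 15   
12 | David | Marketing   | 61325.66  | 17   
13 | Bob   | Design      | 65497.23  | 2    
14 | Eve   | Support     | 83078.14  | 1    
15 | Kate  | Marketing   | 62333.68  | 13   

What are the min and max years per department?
SELECT department, MIN(years), MAX(years)
FROM employees
GROUP BY department

Result:
  Design: min=2, max=14
  Engineering: min=3, max=15
  Marketing: min=13, max=17
  Support: min=1, max=15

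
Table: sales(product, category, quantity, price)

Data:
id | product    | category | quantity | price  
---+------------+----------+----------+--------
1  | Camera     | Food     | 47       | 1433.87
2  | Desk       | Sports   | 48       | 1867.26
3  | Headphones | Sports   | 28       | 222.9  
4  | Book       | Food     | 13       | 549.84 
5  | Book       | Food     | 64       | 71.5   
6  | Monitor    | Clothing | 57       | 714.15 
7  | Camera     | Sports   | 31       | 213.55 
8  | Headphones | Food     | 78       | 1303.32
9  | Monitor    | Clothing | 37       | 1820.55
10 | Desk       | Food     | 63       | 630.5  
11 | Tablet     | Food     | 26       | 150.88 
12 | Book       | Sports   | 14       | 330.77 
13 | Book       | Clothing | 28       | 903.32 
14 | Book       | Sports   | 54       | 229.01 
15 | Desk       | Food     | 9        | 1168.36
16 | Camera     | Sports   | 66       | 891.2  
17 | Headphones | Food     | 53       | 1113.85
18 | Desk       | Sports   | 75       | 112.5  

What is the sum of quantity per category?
SELECT category, SUM(quantity) as result
FROM sales
GROUP BY category

Result:
  Clothing: 122
  Food: 353
  Sports: 316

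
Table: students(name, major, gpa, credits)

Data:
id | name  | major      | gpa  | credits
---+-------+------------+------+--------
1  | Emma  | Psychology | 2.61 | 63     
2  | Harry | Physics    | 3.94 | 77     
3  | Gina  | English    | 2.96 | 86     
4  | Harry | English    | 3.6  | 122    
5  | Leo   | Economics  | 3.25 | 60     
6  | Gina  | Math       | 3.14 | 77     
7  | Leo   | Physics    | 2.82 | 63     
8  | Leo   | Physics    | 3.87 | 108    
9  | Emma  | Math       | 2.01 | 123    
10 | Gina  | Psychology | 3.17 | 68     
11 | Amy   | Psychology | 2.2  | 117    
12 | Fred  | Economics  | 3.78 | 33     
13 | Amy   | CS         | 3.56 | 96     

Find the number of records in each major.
SELECT major, COUNT(*) as count
FROM students
GROUP BY major

Result:
  CS: 1
  Economics: 2
  English: 2
  Math: 2
  Physics: 3
  Psychology: 3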